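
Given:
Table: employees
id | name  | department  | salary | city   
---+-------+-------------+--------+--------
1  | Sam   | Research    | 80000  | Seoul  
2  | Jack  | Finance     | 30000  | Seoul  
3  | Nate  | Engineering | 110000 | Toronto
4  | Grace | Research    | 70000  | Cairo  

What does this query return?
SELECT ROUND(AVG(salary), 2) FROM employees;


SUM(salary) = 290000
COUNT = 4
ROUND(AVG, 2) = ROUND(290000 / 4, 2) = 72500.0

72500.0


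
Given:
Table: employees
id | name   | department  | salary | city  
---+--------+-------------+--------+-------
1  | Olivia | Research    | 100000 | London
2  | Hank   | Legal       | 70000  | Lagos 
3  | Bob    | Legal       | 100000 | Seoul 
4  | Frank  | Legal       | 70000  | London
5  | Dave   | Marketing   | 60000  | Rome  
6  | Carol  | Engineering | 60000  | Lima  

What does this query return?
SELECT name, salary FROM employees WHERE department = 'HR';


Filtering: department = 'HR'
Matching rows: 0

Empty result set (0 rows)


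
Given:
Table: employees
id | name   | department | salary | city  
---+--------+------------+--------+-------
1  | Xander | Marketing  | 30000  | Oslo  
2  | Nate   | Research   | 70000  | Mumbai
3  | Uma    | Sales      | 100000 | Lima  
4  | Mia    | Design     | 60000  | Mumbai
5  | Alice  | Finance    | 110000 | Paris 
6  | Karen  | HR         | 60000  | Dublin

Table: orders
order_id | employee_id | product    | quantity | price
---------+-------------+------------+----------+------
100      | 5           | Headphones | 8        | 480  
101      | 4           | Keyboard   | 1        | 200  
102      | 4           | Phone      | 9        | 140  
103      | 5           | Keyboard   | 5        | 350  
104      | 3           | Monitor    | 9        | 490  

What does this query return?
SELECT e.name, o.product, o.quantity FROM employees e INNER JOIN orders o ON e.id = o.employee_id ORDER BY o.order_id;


Joining employees.id = orders.employee_id:
  employee Alice (id=5) -> order Headphones
  employee Mia (id=4) -> order Keyboard
  employee Mia (id=4) -> order Phone
  employee Alice (id=5) -> order Keyboard
  employee Uma (id=3) -> order Monitor


5 rows:
Alice, Headphones, 8
Mia, Keyboard, 1
Mia, Phone, 9
Alice, Keyboard, 5
Uma, Monitor, 9


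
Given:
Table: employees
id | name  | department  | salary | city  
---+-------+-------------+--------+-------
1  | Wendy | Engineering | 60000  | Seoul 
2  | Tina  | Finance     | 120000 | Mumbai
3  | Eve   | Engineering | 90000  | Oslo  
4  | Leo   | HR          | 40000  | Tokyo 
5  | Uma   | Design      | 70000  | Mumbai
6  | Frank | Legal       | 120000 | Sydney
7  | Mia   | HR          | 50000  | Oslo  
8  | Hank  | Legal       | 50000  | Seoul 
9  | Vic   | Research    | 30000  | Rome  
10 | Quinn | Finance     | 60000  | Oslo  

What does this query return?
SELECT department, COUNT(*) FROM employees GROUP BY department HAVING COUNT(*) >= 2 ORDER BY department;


Groups with count >= 2:
  Engineering: 2 -> PASS
  Finance: 2 -> PASS
  HR: 2 -> PASS
  Legal: 2 -> PASS
  Design: 1 -> filtered out
  Research: 1 -> filtered out


4 groups:
Engineering, 2
Finance, 2
HR, 2
Legal, 2


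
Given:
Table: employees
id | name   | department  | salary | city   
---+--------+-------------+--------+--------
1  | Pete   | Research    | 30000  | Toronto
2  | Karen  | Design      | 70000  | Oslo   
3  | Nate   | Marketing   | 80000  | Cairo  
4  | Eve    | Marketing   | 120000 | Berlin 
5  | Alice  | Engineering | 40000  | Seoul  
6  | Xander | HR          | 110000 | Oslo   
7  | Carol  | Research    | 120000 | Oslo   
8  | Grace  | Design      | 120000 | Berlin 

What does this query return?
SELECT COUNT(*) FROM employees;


COUNT(*) counts all rows

8


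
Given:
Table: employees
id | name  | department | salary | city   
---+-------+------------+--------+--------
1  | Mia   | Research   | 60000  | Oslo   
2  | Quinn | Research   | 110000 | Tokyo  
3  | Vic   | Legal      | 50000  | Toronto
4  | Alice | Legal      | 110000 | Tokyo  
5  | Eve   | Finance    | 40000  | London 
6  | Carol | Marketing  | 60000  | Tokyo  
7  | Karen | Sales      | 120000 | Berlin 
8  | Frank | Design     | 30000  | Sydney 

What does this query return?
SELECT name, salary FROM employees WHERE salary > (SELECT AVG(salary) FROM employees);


Subquery: AVG(salary) = 72500.0
Filtering: salary > 72500.0
  Quinn (110000) -> MATCH
  Alice (110000) -> MATCH
  Karen (120000) -> MATCH


3 rows:
Quinn, 110000
Alice, 110000
Karen, 120000


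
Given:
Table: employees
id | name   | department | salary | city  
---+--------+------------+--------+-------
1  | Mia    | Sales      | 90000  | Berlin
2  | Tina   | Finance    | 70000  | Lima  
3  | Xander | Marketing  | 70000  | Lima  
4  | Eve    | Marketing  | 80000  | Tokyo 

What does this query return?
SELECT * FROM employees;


SELECT * returns all 4 rows with all columns

4 rows:
1, Mia, Sales, 90000, Berlin
2, Tina, Finance, 70000, Lima
3, Xander, Marketing, 70000, Lima
4, Eve, Marketing, 80000, Tokyo


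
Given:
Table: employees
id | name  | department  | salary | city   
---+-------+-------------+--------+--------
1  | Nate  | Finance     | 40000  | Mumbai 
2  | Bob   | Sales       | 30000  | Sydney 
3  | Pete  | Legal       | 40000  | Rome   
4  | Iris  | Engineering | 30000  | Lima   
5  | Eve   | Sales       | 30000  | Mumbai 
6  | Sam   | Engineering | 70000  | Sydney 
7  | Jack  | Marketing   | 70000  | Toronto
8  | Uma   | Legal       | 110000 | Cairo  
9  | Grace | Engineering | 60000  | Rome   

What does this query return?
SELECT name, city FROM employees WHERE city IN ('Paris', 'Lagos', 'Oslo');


Filtering: city IN ('Paris', 'Lagos', 'Oslo')
Matching: 0 rows

Empty result set (0 rows)


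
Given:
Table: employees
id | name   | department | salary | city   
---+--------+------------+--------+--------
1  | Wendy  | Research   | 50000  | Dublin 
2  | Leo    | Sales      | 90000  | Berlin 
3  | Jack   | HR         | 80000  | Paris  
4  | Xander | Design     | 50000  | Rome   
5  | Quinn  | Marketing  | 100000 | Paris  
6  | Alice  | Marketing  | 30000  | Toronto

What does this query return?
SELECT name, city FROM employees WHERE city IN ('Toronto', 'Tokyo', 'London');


Filtering: city IN ('Toronto', 'Tokyo', 'London')
Matching: 1 rows

1 rows:
Alice, Toronto


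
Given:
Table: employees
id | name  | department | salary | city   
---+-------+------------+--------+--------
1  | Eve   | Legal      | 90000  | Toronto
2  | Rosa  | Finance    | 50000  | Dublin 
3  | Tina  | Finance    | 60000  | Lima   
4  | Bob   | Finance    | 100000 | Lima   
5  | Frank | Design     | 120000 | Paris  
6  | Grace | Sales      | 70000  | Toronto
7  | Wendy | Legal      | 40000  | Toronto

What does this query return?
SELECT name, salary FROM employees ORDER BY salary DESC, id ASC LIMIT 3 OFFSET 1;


Sort by salary DESC (id ASC tiebreak), then skip 1 and take 3
Rows 2 through 4

3 rows:
Bob, 100000
Eve, 90000
Grace, 70000


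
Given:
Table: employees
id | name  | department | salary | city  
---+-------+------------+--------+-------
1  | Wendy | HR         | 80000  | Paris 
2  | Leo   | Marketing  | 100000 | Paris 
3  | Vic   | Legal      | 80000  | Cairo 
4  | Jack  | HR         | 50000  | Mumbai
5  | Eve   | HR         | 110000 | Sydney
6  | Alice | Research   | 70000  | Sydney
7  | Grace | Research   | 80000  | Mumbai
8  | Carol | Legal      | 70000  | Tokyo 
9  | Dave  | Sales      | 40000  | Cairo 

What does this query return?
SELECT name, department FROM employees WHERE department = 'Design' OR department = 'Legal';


Filtering: department = 'Design' OR 'Legal'
Matching: 2 rows

2 rows:
Vic, Legal
Carol, Legal


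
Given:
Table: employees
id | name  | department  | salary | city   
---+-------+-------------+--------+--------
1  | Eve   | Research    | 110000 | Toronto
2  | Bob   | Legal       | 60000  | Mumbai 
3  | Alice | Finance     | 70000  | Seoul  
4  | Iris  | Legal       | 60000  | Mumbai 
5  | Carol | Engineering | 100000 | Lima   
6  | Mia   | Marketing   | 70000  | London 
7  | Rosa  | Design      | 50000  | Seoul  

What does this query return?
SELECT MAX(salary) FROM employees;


Salaries: 110000, 60000, 70000, 60000, 100000, 70000, 50000
MAX = 110000

110000


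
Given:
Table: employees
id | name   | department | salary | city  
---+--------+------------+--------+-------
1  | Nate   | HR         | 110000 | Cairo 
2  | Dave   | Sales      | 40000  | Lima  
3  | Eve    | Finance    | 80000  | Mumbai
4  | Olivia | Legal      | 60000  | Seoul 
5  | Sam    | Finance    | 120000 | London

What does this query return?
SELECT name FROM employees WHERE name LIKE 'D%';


LIKE 'D%' matches names starting with 'D'
Matching: 1

1 rows:
Dave


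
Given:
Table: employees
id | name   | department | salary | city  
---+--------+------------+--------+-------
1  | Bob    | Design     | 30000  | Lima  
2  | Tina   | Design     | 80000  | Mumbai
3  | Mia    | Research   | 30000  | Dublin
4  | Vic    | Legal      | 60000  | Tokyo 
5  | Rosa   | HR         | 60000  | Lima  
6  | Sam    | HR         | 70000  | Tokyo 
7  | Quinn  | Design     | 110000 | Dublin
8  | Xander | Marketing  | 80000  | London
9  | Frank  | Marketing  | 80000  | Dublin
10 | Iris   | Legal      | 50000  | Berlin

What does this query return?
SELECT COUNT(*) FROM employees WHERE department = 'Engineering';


Counting rows where department = 'Engineering'


0


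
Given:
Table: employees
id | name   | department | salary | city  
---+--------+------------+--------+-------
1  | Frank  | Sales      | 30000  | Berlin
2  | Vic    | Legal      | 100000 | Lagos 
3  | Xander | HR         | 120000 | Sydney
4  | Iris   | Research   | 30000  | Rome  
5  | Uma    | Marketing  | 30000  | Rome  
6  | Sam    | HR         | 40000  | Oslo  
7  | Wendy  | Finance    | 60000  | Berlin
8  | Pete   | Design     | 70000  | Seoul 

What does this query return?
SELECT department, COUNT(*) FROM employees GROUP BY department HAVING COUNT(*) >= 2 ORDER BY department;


Groups with count >= 2:
  HR: 2 -> PASS
  Design: 1 -> filtered out
  Finance: 1 -> filtered out
  Legal: 1 -> filtered out
  Marketing: 1 -> filtered out
  Research: 1 -> filtered out
  Sales: 1 -> filtered out


1 groups:
HR, 2


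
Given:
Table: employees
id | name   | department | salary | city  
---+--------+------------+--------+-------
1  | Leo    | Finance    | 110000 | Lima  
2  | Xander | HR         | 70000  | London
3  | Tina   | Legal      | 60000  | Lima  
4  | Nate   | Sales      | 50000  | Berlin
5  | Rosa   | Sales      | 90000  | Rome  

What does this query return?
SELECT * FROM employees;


SELECT * returns all 5 rows with all columns

5 rows:
1, Leo, Finance, 110000, Lima
2, Xander, HR, 70000, London
3, Tina, Legal, 60000, Lima
4, Nate, Sales, 50000, Berlin
5, Rosa, Sales, 90000, Rome


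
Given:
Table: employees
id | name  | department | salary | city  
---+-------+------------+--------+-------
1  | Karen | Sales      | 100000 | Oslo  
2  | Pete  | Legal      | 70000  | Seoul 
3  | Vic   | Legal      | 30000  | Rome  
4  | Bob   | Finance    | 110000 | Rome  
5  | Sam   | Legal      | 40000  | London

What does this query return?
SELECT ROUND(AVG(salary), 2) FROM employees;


SUM(salary) = 350000
COUNT = 5
ROUND(AVG, 2) = ROUND(350000 / 5, 2) = 70000.0

70000.0


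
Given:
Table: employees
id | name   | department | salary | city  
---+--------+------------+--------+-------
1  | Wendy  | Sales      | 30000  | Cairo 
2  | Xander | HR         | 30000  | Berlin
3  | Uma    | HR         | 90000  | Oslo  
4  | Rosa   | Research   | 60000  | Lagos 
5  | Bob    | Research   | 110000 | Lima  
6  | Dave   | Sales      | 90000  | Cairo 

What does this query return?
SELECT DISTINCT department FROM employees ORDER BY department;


All 'department' values (row order): Sales, HR, HR, Research, Research, Sales
Removing duplicates leaves 3 unique value(s).

3 values:
HR
Research
Sales


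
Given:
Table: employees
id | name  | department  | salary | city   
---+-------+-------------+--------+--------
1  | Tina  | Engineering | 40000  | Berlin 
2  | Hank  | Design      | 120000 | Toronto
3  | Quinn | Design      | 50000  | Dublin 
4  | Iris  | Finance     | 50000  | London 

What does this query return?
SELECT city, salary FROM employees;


Projecting columns: city, salary

4 rows:
Berlin, 40000
Toronto, 120000
Dublin, 50000
London, 50000


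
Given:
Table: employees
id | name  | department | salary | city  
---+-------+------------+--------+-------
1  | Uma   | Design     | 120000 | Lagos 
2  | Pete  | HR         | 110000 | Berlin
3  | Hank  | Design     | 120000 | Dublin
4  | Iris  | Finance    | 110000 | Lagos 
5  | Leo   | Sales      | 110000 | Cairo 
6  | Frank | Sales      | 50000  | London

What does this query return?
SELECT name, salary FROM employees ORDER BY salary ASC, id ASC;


Sorting by salary ASC, then id ASC for ties

6 rows:
Frank, 50000
Pete, 110000
Iris, 110000
Leo, 110000
Uma, 120000
Hank, 120000


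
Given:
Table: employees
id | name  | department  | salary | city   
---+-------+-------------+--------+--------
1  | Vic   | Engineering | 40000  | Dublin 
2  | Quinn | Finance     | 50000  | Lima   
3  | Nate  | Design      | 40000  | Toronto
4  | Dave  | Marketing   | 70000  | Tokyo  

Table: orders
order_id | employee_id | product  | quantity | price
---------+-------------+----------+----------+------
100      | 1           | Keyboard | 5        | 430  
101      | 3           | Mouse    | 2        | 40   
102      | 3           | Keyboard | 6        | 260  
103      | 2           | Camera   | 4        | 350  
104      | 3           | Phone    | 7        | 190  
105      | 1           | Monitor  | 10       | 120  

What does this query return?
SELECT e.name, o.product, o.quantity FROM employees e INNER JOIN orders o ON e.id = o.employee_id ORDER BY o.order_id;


Joining employees.id = orders.employee_id:
  employee Vic (id=1) -> order Keyboard
  employee Nate (id=3) -> order Mouse
  employee Nate (id=3) -> order Keyboard
  employee Quinn (id=2) -> order Camera
  employee Nate (id=3) -> order Phone
  employee Vic (id=1) -> order Monitor


6 rows:
Vic, Keyboard, 5
Nate, Mouse, 2
Nate, Keyboard, 6
Quinn, Camera, 4
Nate, Phone, 7
Vic, Monitor, 10


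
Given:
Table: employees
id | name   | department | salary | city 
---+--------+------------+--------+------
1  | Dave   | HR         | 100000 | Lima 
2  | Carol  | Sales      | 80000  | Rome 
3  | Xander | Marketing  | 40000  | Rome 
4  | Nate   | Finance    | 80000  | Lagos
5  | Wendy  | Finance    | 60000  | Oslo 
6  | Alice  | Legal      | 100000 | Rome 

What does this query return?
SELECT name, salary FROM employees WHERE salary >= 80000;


Filtering: salary >= 80000
Matching: 4 rows

4 rows:
Dave, 100000
Carol, 80000
Nate, 80000
Alice, 100000


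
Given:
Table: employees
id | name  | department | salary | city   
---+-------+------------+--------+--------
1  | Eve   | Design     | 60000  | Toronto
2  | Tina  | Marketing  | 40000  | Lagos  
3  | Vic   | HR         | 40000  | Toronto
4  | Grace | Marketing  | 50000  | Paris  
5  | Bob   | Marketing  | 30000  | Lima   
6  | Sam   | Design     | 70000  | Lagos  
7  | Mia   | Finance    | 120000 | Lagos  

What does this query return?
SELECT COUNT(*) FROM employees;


COUNT(*) counts all rows

7


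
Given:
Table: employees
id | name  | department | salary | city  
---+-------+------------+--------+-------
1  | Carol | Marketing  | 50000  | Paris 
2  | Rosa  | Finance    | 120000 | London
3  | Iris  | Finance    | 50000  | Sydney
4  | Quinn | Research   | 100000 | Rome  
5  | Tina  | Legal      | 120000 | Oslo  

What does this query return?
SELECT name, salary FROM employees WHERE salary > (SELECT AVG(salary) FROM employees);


Subquery: AVG(salary) = 88000.0
Filtering: salary > 88000.0
  Rosa (120000) -> MATCH
  Quinn (100000) -> MATCH
  Tina (120000) -> MATCH


3 rows:
Rosa, 120000
Quinn, 100000
Tina, 120000


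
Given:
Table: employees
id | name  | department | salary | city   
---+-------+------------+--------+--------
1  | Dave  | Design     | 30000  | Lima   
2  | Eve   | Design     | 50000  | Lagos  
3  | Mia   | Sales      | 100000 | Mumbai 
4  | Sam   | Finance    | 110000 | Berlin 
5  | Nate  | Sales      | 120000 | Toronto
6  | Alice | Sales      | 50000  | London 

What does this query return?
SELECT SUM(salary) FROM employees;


SUM(salary) = 30000 + 50000 + 100000 + 110000 + 120000 + 50000 = 460000

460000


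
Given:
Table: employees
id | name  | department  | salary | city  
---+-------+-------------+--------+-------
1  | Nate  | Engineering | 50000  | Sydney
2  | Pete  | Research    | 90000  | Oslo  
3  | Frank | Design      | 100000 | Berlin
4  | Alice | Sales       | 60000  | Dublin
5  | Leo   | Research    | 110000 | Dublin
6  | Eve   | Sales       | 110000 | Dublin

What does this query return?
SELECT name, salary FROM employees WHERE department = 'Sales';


Filtering: department = 'Sales'
Matching rows: 2

2 rows:
Alice, 60000
Eve, 110000


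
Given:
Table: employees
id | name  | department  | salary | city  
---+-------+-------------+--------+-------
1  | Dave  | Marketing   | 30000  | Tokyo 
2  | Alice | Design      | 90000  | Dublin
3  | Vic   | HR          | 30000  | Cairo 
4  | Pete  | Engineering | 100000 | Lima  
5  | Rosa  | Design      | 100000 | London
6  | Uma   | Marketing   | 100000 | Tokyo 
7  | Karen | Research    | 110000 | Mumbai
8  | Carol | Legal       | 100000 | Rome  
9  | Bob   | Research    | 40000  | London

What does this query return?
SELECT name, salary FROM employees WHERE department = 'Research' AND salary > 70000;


Filtering: department = 'Research' AND salary > 70000
Matching: 1 rows

1 rows:
Karen, 110000


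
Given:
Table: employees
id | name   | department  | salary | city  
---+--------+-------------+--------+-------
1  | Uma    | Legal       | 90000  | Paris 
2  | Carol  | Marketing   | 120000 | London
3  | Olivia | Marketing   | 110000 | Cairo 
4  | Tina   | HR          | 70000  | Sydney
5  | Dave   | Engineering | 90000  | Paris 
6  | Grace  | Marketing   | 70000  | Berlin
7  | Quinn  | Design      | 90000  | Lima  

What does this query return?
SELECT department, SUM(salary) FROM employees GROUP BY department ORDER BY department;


Summing salary within each department:
  Design: 90000 = 90000
  Engineering: 90000 = 90000
  HR: 70000 = 70000
  Legal: 90000 = 90000
  Marketing: 120000 + 110000 + 70000 = 300000


5 groups:
Design, 90000
Engineering, 90000
HR, 70000
Legal, 90000
Marketing, 300000


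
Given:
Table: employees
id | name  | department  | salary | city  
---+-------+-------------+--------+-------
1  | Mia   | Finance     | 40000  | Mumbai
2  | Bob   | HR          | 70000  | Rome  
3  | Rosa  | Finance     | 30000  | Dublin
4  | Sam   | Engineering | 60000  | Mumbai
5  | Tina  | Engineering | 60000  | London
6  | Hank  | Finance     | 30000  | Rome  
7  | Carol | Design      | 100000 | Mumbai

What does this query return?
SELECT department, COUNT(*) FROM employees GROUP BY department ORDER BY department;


Assigning each row to its department group:
  Mia -> Finance
  Bob -> HR
  Rosa -> Finance
  Sam -> Engineering
  Tina -> Engineering
  Hank -> Finance
  Carol -> Design


4 groups:
Design, 1
Engineering, 2
Finance, 3
HR, 1


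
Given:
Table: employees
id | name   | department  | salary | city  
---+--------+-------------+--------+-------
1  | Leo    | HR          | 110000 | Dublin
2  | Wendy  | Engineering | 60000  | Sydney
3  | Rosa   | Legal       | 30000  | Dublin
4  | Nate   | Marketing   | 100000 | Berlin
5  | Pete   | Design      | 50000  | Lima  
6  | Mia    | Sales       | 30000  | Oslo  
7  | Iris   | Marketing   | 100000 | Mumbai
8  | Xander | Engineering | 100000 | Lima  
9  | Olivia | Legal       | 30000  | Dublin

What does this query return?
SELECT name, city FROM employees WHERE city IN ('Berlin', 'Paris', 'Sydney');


Filtering: city IN ('Berlin', 'Paris', 'Sydney')
Matching: 2 rows

2 rows:
Wendy, Sydney
Nate, Berlin


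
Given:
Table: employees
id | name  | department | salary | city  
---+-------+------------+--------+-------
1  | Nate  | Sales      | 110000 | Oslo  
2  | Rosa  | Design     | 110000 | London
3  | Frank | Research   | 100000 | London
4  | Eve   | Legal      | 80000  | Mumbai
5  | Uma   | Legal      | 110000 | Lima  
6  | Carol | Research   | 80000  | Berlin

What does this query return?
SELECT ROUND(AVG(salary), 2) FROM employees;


SUM(salary) = 590000
COUNT = 6
ROUND(AVG, 2) = ROUND(590000 / 6, 2) = 98333.33

98333.33


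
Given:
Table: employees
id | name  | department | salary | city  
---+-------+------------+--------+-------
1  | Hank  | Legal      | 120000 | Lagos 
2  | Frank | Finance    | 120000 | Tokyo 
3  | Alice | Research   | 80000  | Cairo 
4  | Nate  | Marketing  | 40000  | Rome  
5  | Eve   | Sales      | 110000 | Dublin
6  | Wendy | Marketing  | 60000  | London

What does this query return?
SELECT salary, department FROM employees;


Projecting columns: salary, department

6 rows:
120000, Legal
120000, Finance
80000, Research
40000, Marketing
110000, Sales
60000, Marketing


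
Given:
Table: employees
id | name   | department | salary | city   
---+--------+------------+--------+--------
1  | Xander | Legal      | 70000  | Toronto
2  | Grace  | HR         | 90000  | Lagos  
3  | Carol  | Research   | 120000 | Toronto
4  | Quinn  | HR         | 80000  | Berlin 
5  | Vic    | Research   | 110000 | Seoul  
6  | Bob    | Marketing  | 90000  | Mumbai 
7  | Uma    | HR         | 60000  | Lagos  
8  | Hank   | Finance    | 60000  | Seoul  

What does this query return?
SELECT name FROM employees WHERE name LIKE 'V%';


LIKE 'V%' matches names starting with 'V'
Matching: 1

1 rows:
Vic


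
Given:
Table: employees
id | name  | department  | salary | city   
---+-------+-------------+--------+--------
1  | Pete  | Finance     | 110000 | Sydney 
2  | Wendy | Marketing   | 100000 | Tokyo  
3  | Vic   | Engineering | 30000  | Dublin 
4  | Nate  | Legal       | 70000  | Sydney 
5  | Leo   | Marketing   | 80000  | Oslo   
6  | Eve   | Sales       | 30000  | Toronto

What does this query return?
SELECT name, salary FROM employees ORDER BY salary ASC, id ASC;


Sorting by salary ASC, then id ASC for ties

6 rows:
Vic, 30000
Eve, 30000
Nate, 70000
Leo, 80000
Wendy, 100000
Pete, 110000


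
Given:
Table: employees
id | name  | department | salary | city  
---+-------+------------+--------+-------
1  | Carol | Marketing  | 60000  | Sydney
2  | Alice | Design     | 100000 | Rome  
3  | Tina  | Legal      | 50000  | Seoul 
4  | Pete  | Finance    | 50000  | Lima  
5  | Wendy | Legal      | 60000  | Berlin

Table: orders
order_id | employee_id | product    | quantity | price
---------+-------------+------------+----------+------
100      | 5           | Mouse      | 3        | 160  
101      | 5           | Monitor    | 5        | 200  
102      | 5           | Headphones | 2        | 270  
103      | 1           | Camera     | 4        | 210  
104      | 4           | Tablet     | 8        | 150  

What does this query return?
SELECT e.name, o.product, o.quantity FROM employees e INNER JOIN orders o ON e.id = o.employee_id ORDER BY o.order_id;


Joining employees.id = orders.employee_id:
  employee Wendy (id=5) -> order Mouse
  employee Wendy (id=5) -> order Monitor
  employee Wendy (id=5) -> order Headphones
  employee Carol (id=1) -> order Camera
  employee Pete (id=4) -> order Tablet


5 rows:
Wendy, Mouse, 3
Wendy, Monitor, 5
Wendy, Headphones, 2
Carol, Camera, 4
Pete, Tablet, 8


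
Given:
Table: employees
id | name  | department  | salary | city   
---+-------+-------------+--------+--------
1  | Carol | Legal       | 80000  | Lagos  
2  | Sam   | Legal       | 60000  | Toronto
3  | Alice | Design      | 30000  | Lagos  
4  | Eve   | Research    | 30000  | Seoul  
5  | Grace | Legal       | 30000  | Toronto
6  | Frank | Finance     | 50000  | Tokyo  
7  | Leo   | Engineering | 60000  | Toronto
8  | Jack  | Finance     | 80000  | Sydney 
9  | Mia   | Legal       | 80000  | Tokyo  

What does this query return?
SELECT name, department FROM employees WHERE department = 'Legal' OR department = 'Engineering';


Filtering: department = 'Legal' OR 'Engineering'
Matching: 5 rows

5 rows:
Carol, Legal
Sam, Legal
Grace, Legal
Leo, Engineering
Mia, Legal


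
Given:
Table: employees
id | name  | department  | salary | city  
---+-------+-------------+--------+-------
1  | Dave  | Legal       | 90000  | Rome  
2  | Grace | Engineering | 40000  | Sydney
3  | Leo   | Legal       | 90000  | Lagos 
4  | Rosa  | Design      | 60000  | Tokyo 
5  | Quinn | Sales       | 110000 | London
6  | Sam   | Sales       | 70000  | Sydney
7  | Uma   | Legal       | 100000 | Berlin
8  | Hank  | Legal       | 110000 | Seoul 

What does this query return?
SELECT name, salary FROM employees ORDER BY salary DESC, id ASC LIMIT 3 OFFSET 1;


Sort by salary DESC (id ASC tiebreak), then skip 1 and take 3
Rows 2 through 4

3 rows:
Hank, 110000
Uma, 100000
Dave, 90000


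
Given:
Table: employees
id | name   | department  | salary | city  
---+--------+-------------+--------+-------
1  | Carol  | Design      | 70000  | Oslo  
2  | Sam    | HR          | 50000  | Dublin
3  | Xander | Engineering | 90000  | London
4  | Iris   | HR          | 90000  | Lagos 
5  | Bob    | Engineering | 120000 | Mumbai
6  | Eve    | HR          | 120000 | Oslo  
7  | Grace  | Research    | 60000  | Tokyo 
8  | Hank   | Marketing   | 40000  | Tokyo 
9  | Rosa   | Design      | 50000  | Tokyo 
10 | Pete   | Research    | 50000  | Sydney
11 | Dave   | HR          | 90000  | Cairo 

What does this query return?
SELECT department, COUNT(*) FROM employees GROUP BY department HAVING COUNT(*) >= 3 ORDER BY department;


Groups with count >= 3:
  HR: 4 -> PASS
  Design: 2 -> filtered out
  Engineering: 2 -> filtered out
  Marketing: 1 -> filtered out
  Research: 2 -> filtered out


1 groups:
HR, 4


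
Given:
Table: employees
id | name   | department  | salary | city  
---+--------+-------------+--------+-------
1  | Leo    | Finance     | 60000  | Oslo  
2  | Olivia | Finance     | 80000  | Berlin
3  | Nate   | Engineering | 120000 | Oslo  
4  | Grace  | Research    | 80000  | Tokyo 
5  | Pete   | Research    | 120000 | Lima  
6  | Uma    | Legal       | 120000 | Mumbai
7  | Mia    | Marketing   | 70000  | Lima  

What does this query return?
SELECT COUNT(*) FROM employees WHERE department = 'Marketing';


Counting rows where department = 'Marketing'
  Mia -> MATCH


1


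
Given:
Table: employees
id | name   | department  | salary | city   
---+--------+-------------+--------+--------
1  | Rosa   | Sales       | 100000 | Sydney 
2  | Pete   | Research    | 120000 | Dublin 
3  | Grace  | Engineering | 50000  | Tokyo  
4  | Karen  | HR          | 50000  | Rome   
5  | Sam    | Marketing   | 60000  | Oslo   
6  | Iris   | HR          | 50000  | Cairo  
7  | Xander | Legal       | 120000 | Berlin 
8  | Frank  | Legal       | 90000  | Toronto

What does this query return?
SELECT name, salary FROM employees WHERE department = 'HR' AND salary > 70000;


Filtering: department = 'HR' AND salary > 70000
Matching: 0 rows

Empty result set (0 rows)


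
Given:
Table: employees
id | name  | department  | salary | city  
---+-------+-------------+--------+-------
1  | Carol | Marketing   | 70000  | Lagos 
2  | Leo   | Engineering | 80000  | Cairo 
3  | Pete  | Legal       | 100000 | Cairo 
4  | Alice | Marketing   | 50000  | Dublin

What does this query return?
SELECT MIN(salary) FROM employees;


Salaries: 70000, 80000, 100000, 50000
MIN = 50000

50000


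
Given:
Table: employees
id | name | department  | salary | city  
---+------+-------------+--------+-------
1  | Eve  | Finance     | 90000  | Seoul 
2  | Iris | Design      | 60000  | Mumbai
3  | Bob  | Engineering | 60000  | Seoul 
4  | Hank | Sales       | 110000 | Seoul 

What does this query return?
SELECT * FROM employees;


SELECT * returns all 4 rows with all columns

4 rows:
1, Eve, Finance, 90000, Seoul
2, Iris, Design, 60000, Mumbai
3, Bob, Engineering, 60000, Seoul
4, Hank, Sales, 110000, Seoul


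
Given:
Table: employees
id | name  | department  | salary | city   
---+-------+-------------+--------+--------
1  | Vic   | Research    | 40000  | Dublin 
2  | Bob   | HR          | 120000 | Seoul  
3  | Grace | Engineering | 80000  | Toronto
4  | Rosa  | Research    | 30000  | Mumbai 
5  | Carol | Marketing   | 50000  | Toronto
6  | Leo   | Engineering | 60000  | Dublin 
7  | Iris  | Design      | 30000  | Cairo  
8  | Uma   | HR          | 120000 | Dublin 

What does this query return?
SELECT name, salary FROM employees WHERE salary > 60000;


Filtering: salary > 60000
Matching: 3 rows

3 rows:
Bob, 120000
Grace, 80000
Uma, 120000


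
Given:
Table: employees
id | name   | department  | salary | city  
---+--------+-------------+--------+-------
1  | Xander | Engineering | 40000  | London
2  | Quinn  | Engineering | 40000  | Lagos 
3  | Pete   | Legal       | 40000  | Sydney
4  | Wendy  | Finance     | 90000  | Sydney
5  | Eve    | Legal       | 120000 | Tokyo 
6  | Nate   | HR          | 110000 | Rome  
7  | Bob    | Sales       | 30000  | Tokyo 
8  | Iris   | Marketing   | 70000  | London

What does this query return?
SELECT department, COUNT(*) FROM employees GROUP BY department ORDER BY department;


Assigning each row to its department group:
  Xander -> Engineering
  Quinn -> Engineering
  Pete -> Legal
  Wendy -> Finance
  Eve -> Legal
  Nate -> HR
  Bob -> Sales
  Iris -> Marketing


6 groups:
Engineering, 2
Finance, 1
HR, 1
Legal, 2
Marketing, 1
Sales, 1


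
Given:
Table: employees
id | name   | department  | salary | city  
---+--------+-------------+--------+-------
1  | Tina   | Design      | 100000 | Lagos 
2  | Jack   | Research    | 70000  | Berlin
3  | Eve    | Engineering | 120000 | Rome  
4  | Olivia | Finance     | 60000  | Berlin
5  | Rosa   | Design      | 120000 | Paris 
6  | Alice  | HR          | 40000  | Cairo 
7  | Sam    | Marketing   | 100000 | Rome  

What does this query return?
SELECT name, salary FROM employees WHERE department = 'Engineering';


Filtering: department = 'Engineering'
Matching rows: 1

1 rows:
Eve, 120000


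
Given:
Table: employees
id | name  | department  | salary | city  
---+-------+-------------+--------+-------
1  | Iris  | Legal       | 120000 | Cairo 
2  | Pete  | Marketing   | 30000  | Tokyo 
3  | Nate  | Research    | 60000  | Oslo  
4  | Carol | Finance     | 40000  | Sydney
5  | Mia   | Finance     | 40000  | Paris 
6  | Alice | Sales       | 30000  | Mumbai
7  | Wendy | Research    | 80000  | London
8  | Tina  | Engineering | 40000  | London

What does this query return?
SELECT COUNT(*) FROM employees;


COUNT(*) counts all rows

8


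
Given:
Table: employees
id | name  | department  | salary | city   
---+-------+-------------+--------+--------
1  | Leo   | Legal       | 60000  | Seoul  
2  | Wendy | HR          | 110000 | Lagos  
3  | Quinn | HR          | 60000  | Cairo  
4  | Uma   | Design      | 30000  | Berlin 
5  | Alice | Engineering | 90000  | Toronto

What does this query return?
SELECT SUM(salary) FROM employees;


SUM(salary) = 60000 + 110000 + 60000 + 30000 + 90000 = 350000

350000


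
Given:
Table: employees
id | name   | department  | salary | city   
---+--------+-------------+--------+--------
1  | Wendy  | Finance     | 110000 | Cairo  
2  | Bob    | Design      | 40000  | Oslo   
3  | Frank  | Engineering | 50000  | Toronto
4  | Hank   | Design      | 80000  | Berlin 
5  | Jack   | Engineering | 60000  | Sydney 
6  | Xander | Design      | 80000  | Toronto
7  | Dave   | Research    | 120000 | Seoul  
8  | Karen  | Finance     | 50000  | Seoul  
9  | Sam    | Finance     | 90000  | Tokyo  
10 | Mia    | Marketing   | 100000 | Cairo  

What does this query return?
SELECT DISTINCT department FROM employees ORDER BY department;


All 'department' values (row order): Finance, Design, Engineering, Design, Engineering, Design, Research, Finance, Finance, Marketing
Removing duplicates leaves 5 unique value(s).

5 values:
Design
Engineering
Finance
Marketing
Research


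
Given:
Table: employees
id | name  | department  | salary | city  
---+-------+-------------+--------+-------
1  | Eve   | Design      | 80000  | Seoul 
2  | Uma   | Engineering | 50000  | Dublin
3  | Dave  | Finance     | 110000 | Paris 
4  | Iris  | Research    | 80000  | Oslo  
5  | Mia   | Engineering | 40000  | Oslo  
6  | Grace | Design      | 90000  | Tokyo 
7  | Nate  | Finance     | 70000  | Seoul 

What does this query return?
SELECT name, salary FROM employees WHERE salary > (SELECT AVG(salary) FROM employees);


Subquery: AVG(salary) = 74285.71
Filtering: salary > 74285.71
  Eve (80000) -> MATCH
  Dave (110000) -> MATCH
  Iris (80000) -> MATCH
  Grace (90000) -> MATCH


4 rows:
Eve, 80000
Dave, 110000
Iris, 80000
Grace, 90000


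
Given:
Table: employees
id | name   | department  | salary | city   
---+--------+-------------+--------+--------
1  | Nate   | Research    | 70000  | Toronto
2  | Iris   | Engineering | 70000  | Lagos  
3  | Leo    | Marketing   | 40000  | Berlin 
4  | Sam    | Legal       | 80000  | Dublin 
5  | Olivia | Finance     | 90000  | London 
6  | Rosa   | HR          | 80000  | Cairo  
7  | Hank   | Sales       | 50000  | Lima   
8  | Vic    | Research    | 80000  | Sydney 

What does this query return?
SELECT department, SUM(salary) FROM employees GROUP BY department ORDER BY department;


Summing salary within each department:
  Engineering: 70000 = 70000
  Finance: 90000 = 90000
  HR: 80000 = 80000
  Legal: 80000 = 80000
  Marketing: 40000 = 40000
  Research: 70000 + 80000 = 150000
  Sales: 50000 = 50000


7 groups:
Engineering, 70000
Finance, 90000
HR, 80000
Legal, 80000
Marketing, 40000
Research, 150000
Sales, 50000


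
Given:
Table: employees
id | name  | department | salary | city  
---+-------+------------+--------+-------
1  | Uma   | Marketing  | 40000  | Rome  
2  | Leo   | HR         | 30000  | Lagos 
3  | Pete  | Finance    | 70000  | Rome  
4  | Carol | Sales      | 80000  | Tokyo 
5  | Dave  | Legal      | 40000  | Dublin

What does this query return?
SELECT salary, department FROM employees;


Projecting columns: salary, department

5 rows:
40000, Marketing
30000, HR
70000, Finance
80000, Sales
40000, Legal


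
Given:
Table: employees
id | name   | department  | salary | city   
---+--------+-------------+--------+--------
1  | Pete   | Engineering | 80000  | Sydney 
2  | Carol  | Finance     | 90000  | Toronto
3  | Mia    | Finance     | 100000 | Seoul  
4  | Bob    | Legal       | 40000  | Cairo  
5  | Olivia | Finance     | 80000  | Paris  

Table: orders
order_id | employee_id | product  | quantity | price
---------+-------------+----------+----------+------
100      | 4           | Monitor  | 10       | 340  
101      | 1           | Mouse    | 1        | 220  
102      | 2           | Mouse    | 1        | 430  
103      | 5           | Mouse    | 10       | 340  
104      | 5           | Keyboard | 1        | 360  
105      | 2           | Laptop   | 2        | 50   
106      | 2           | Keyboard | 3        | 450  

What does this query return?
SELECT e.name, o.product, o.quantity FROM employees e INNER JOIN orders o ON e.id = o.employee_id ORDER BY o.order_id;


Joining employees.id = orders.employee_id:
  employee Bob (id=4) -> order Monitor
  employee Pete (id=1) -> order Mouse
  employee Carol (id=2) -> order Mouse
  employee Olivia (id=5) -> order Mouse
  employee Olivia (id=5) -> order Keyboard
  employee Carol (id=2) -> order Laptop
  employee Carol (id=2) -> order Keyboard


7 rows:
Bob, Monitor, 10
Pete, Mouse, 1
Carol, Mouse, 1
Olivia, Mouse, 10
Olivia, Keyboard, 1
Carol, Laptop, 2
Carol, Keyboard, 3


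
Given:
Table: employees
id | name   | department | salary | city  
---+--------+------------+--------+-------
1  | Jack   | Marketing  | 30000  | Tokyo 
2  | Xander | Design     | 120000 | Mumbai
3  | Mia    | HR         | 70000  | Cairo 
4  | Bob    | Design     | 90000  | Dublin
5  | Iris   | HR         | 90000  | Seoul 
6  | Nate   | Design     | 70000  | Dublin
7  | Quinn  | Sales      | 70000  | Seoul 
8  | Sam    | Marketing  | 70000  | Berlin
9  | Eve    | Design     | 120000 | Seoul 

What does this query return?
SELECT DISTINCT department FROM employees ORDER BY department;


All 'department' values (row order): Marketing, Design, HR, Design, HR, Design, Sales, Marketing, Design
Removing duplicates leaves 4 unique value(s).

4 values:
Design
HR
Marketing
Sales


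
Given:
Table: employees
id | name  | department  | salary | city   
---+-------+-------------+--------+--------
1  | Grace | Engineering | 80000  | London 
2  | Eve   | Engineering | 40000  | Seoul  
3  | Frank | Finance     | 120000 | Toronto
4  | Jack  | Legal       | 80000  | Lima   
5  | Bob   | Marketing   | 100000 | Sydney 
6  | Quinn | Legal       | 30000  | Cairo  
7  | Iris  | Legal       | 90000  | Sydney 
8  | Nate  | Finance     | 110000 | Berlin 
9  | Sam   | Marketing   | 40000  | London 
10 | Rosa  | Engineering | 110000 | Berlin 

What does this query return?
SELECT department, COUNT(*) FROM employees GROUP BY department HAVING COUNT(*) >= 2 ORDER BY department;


Groups with count >= 2:
  Engineering: 3 -> PASS
  Finance: 2 -> PASS
  Legal: 3 -> PASS
  Marketing: 2 -> PASS


4 groups:
Engineering, 3
Finance, 2
Legal, 3
Marketing, 2


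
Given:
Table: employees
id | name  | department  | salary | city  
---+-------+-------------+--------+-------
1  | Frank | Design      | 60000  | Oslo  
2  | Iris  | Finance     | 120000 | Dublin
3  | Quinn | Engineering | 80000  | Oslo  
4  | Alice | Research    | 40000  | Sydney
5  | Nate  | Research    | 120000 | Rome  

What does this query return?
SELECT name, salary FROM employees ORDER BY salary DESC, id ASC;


Sorting by salary DESC, then id ASC for ties

5 rows:
Iris, 120000
Nate, 120000
Quinn, 80000
Frank, 60000
Alice, 40000


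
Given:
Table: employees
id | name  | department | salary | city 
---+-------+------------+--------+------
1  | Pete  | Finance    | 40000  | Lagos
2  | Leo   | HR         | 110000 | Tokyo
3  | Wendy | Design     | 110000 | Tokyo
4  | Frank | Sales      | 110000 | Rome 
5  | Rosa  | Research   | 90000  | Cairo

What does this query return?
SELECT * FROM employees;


SELECT * returns all 5 rows with all columns

5 rows:
1, Pete, Finance, 40000, Lagos
2, Leo, HR, 110000, Tokyo
3, Wendy, Design, 110000, Tokyo
4, Frank, Sales, 110000, Rome
5, Rosa, Research, 90000, Cairo


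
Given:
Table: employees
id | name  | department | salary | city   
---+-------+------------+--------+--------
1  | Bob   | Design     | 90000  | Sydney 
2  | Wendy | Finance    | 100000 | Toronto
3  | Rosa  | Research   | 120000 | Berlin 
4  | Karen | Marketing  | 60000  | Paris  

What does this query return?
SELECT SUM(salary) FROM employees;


SUM(salary) = 90000 + 100000 + 120000 + 60000 = 370000

370000


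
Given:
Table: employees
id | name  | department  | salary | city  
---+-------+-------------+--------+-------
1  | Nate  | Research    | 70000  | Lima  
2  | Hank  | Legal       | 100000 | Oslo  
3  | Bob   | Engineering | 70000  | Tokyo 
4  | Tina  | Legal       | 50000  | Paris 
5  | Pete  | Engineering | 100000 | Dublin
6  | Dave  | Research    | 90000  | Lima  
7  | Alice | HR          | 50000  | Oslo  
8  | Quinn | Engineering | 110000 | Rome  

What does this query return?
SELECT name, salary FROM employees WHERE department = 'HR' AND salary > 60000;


Filtering: department = 'HR' AND salary > 60000
Matching: 0 rows

Empty result set (0 rows)


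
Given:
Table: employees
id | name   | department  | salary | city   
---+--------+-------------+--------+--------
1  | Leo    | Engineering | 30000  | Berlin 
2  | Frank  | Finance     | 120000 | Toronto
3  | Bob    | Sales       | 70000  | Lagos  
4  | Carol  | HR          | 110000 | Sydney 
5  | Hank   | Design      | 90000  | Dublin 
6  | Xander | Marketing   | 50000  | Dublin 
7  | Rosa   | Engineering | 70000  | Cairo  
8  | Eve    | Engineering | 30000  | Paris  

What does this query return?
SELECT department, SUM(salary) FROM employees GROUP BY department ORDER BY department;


Summing salary within each department:
  Design: 90000 = 90000
  Engineering: 30000 + 70000 + 30000 = 130000
  Finance: 120000 = 120000
  HR: 110000 = 110000
  Marketing: 50000 = 50000
  Sales: 70000 = 70000


6 groups:
Design, 90000
Engineering, 130000
Finance, 120000
HR, 110000
Marketing, 50000
Sales, 70000
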